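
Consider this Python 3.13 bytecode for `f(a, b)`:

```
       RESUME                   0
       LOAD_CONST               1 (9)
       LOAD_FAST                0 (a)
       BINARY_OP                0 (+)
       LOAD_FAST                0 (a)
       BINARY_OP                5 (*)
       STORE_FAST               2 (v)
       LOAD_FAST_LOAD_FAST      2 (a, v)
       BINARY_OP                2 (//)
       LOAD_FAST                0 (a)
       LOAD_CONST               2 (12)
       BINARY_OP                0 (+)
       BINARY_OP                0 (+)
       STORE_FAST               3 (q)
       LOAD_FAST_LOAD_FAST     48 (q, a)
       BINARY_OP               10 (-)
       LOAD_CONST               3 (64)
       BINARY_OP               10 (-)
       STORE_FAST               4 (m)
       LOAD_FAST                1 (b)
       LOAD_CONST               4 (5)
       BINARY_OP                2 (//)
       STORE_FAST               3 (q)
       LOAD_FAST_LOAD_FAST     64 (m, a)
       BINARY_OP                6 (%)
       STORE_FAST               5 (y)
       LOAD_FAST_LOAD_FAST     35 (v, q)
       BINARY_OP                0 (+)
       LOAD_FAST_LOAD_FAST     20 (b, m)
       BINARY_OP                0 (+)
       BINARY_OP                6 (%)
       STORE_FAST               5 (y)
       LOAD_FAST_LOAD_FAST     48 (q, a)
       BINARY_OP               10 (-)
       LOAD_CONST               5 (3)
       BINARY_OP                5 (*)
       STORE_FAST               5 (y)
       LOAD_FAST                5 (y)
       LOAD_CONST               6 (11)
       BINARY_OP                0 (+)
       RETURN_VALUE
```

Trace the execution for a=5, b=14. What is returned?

2

LOAD_CONST → push 9. Stack: [9]
LOAD_FAST a → push 5. Stack: [9, 5]
BINARY_OP + → 9 + 5 = 14. Stack: [14]
LOAD_FAST a → push 5. Stack: [14, 5]
BINARY_OP * → 14 * 5 = 70. Stack: [70]
STORE_FAST v → v=70. Stack: []
LOAD_FAST_LOAD_FAST a,v → push 5,70. Stack: [5, 70]
BINARY_OP // → 5 // 70 = 0. Stack: [0]
LOAD_FAST a → push 5. Stack: [0, 5]
LOAD_CONST → push 12. Stack: [0, 5, 12]
BINARY_OP + → 5 + 12 = 17. Stack: [0, 17]
BINARY_OP + → 0 + 17 = 17. Stack: [17]
STORE_FAST q → q=17. Stack: []
LOAD_FAST_LOAD_FAST q,a → push 17,5. Stack: [17, 5]
BINARY_OP - → 17 - 5 = 12. Stack: [12]
LOAD_CONST → push 64. Stack: [12, 64]
BINARY_OP - → 12 - 64 = -52. Stack: [-52]
STORE_FAST m → m=-52. Stack: []
LOAD_FAST b → push 14. Stack: [14]
LOAD_CONST → push 5. Stack: [14, 5]
BINARY_OP // → 14 // 5 = 2. Stack: [2]
STORE_FAST q → q=2. Stack: []
LOAD_FAST_LOAD_FAST m,a → push -52,5. Stack: [-52, 5]
BINARY_OP % → -52 % 5 = 3. Stack: [3]
STORE_FAST y → y=3. Stack: []
LOAD_FAST_LOAD_FAST v,q → push 70,2. Stack: [70, 2]
BINARY_OP + → 70 + 2 = 72. Stack: [72]
LOAD_FAST_LOAD_FAST b,m → push 14,-52. Stack: [72, 14, -52]
BINARY_OP + → 14 + -52 = -38. Stack: [72, -38]
BINARY_OP % → 72 % -38 = -4. Stack: [-4]
STORE_FAST y → y=-4. Stack: []
LOAD_FAST_LOAD_FAST q,a → push 2,5. Stack: [2, 5]
BINARY_OP - → 2 - 5 = -3. Stack: [-3]
LOAD_CONST → push 3. Stack: [-3, 3]
BINARY_OP * → -3 * 3 = -9. Stack: [-9]
STORE_FAST y → y=-9. Stack: []
LOAD_FAST y → push -9. Stack: [-9]
LOAD_CONST → push 11. Stack: [-9, 11]
BINARY_OP + → -9 + 11 = 2. Stack: [2]
RETURN_VALUE → return 2.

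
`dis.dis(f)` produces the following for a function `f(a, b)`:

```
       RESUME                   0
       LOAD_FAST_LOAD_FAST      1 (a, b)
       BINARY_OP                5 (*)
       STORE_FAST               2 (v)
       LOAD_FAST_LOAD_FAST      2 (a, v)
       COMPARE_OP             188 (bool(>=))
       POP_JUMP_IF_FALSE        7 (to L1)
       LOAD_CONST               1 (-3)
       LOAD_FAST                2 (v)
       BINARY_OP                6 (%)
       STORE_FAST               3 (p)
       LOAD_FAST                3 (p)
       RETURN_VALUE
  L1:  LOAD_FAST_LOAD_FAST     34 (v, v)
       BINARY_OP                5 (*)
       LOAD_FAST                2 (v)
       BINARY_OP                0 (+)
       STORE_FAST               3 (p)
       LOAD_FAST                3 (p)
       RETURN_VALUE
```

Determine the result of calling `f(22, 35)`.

LOAD_FAST_LOAD_FAST a,b → push 22,35. Stack: [22, 35]
BINARY_OP * → 22 * 35 = 770. Stack: [770]
STORE_FAST v → v=770. Stack: []
LOAD_FAST_LOAD_FAST a,v → push 22,770. Stack: [22, 770]
COMPARE_OP bool(>=) → 22 vs 770 = False. Stack: [False]
POP_JUMP_IF_FALSE → pop False; jump. Stack: []
LOAD_FAST_LOAD_FAST v,v → push 770,770. Stack: [770, 770]
BINARY_OP * → 770 * 770 = 592900. Stack: [592900]
LOAD_FAST v → push 770. Stack: [592900, 770]
BINARY_OP + → 592900 + 770 = 593670. Stack: [593670]
STORE_FAST p → p=593670. Stack: []
LOAD_FAST p → push 593670. Stack: [593670]
RETURN_VALUE → return 593670.

593670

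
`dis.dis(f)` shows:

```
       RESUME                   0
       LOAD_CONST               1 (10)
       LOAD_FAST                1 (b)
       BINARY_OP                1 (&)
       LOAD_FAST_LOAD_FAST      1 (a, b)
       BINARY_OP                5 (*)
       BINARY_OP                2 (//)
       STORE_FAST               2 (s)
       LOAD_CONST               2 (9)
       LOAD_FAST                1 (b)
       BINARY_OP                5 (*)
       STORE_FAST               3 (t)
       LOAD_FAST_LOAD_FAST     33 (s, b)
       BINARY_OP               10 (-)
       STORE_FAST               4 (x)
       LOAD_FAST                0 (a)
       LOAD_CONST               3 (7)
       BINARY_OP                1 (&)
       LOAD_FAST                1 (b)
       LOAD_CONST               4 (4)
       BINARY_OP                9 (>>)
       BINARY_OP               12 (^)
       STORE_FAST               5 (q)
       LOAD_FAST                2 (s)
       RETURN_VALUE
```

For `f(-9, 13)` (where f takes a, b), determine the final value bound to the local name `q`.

7

LOAD_CONST → push 10. Stack: [10]
LOAD_FAST b → push 13. Stack: [10, 13]
BINARY_OP & → 10 & 13 = 8. Stack: [8]
LOAD_FAST_LOAD_FAST a,b → push -9,13. Stack: [8, -9, 13]
BINARY_OP * → -9 * 13 = -117. Stack: [8, -117]
BINARY_OP // → 8 // -117 = -1. Stack: [-1]
STORE_FAST s → s=-1. Stack: []
LOAD_CONST → push 9. Stack: [9]
LOAD_FAST b → push 13. Stack: [9, 13]
BINARY_OP * → 9 * 13 = 117. Stack: [117]
STORE_FAST t → t=117. Stack: []
LOAD_FAST_LOAD_FAST s,b → push -1,13. Stack: [-1, 13]
BINARY_OP - → -1 - 13 = -14. Stack: [-14]
STORE_FAST x → x=-14. Stack: []
LOAD_FAST a → push -9. Stack: [-9]
LOAD_CONST → push 7. Stack: [-9, 7]
BINARY_OP & → -9 & 7 = 7. Stack: [7]
LOAD_FAST b → push 13. Stack: [7, 13]
LOAD_CONST → push 4. Stack: [7, 13, 4]
BINARY_OP >> → 13 >> 4 = 0. Stack: [7, 0]
BINARY_OP ^ → 7 ^ 0 = 7. Stack: [7]
STORE_FAST q → q=7. Stack: []
LOAD_FAST s → push -1. Stack: [-1]
RETURN_VALUE → return -1.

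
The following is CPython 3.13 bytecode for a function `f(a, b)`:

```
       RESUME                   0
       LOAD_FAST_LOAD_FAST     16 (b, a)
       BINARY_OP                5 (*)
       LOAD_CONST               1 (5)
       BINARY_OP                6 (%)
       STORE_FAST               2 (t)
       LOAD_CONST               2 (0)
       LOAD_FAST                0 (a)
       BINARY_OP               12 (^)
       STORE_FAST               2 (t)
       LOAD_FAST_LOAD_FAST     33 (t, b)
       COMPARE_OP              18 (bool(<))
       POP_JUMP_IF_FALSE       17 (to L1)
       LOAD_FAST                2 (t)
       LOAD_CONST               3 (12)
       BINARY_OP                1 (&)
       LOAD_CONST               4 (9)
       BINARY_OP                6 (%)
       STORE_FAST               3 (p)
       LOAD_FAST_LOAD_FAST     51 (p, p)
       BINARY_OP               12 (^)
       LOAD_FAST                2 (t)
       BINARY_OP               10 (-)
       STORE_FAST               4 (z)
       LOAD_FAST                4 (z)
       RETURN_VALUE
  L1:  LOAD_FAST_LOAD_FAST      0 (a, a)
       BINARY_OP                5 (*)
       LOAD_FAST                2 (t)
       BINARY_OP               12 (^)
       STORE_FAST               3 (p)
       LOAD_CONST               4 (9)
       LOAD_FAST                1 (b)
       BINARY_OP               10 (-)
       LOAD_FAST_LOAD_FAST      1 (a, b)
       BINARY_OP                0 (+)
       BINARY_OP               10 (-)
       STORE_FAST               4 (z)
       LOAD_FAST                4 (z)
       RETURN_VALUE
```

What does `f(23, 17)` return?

-48

LOAD_FAST_LOAD_FAST b,a → push 17,23. Stack: [17, 23]
BINARY_OP * → 17 * 23 = 391. Stack: [391]
LOAD_CONST → push 5. Stack: [391, 5]
BINARY_OP % → 391 % 5 = 1. Stack: [1]
STORE_FAST t → t=1. Stack: []
LOAD_CONST → push 0. Stack: [0]
LOAD_FAST a → push 23. Stack: [0, 23]
BINARY_OP ^ → 0 ^ 23 = 23. Stack: [23]
STORE_FAST t → t=23. Stack: []
LOAD_FAST_LOAD_FAST t,b → push 23,17. Stack: [23, 17]
COMPARE_OP bool(<) → 23 vs 17 = False. Stack: [False]
POP_JUMP_IF_FALSE → pop False; jump. Stack: []
LOAD_FAST_LOAD_FAST a,a → push 23,23. Stack: [23, 23]
BINARY_OP * → 23 * 23 = 529. Stack: [529]
LOAD_FAST t → push 23. Stack: [529, 23]
BINARY_OP ^ → 529 ^ 23 = 518. Stack: [518]
STORE_FAST p → p=518. Stack: []
LOAD_CONST → push 9. Stack: [9]
LOAD_FAST b → push 17. Stack: [9, 17]
BINARY_OP - → 9 - 17 = -8. Stack: [-8]
LOAD_FAST_LOAD_FAST a,b → push 23,17. Stack: [-8, 23, 17]
BINARY_OP + → 23 + 17 = 40. Stack: [-8, 40]
BINARY_OP - → -8 - 40 = -48. Stack: [-48]
STORE_FAST z → z=-48. Stack: []
LOAD_FAST z → push -48. Stack: [-48]
RETURN_VALUE → return -48.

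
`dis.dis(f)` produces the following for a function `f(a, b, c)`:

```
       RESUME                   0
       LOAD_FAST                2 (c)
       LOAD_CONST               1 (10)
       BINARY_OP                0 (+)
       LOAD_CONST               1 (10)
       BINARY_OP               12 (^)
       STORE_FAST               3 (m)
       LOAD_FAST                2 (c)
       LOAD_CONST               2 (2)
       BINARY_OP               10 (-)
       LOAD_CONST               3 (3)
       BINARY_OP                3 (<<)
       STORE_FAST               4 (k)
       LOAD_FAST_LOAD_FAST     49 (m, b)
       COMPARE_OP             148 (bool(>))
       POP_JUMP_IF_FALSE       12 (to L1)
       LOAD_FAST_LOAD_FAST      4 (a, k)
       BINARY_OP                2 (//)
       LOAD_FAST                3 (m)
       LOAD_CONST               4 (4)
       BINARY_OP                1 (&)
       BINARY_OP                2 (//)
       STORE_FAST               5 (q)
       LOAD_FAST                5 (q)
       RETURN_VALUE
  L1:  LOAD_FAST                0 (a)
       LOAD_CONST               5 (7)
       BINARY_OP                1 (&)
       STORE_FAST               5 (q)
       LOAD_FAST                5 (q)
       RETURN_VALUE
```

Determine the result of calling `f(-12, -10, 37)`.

LOAD_FAST c → push 37. Stack: [37]
LOAD_CONST → push 10. Stack: [37, 10]
BINARY_OP + → 37 + 10 = 47. Stack: [47]
LOAD_CONST → push 10. Stack: [47, 10]
BINARY_OP ^ → 47 ^ 10 = 37. Stack: [37]
STORE_FAST m → m=37. Stack: []
LOAD_FAST c → push 37. Stack: [37]
LOAD_CONST → push 2. Stack: [37, 2]
BINARY_OP - → 37 - 2 = 35. Stack: [35]
LOAD_CONST → push 3. Stack: [35, 3]
BINARY_OP << → 35 << 3 = 280. Stack: [280]
STORE_FAST k → k=280. Stack: []
LOAD_FAST_LOAD_FAST m,b → push 37,-10. Stack: [37, -10]
COMPARE_OP bool(>) → 37 vs -10 = True. Stack: [True]
POP_JUMP_IF_FALSE → pop True; no jump. Stack: []
LOAD_FAST_LOAD_FAST a,k → push -12,280. Stack: [-12, 280]
BINARY_OP // → -12 // 280 = -1. Stack: [-1]
LOAD_FAST m → push 37. Stack: [-1, 37]
LOAD_CONST → push 4. Stack: [-1, 37, 4]
BINARY_OP & → 37 & 4 = 4. Stack: [-1, 4]
BINARY_OP // → -1 // 4 = -1. Stack: [-1]
STORE_FAST q → q=-1. Stack: []
LOAD_FAST q → push -1. Stack: [-1]
RETURN_VALUE → return -1.

-1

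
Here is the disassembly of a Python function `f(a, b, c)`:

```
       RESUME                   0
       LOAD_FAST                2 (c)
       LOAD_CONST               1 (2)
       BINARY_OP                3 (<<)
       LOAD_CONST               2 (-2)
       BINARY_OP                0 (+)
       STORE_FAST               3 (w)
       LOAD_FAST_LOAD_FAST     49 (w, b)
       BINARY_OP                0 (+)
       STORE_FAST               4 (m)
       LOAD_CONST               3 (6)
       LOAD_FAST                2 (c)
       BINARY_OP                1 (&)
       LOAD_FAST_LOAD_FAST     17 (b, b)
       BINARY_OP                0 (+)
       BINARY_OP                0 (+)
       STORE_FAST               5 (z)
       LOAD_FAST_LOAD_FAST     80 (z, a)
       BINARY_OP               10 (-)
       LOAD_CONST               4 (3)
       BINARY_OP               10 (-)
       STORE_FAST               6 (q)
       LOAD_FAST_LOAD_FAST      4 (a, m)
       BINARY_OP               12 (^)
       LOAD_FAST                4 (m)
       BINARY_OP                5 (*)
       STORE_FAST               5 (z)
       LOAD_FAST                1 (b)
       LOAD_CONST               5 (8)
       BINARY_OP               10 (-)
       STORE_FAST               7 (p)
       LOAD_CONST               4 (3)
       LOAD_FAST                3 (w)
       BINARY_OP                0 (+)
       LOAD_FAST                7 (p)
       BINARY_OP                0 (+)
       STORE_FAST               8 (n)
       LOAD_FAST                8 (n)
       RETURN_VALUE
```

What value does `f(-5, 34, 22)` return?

LOAD_FAST c → push 22. Stack: [22]
LOAD_CONST → push 2. Stack: [22, 2]
BINARY_OP << → 22 << 2 = 88. Stack: [88]
LOAD_CONST → push -2. Stack: [88, -2]
BINARY_OP + → 88 + -2 = 86. Stack: [86]
STORE_FAST w → w=86. Stack: []
LOAD_FAST_LOAD_FAST w,b → push 86,34. Stack: [86, 34]
BINARY_OP + → 86 + 34 = 120. Stack: [120]
STORE_FAST m → m=120. Stack: []
LOAD_CONST → push 6. Stack: [6]
LOAD_FAST c → push 22. Stack: [6, 22]
BINARY_OP & → 6 & 22 = 6. Stack: [6]
LOAD_FAST_LOAD_FAST b,b → push 34,34. Stack: [6, 34, 34]
BINARY_OP + → 34 + 34 = 68. Stack: [6, 68]
BINARY_OP + → 6 + 68 = 74. Stack: [74]
STORE_FAST z → z=74. Stack: []
LOAD_FAST_LOAD_FAST z,a → push 74,-5. Stack: [74, -5]
BINARY_OP - → 74 - -5 = 79. Stack: [79]
LOAD_CONST → push 3. Stack: [79, 3]
BINARY_OP - → 79 - 3 = 76. Stack: [76]
STORE_FAST q → q=76. Stack: []
LOAD_FAST_LOAD_FAST a,m → push -5,120. Stack: [-5, 120]
BINARY_OP ^ → -5 ^ 120 = -125. Stack: [-125]
LOAD_FAST m → push 120. Stack: [-125, 120]
BINARY_OP * → -125 * 120 = -15000. Stack: [-15000]
STORE_FAST z → z=-15000. Stack: []
LOAD_FAST b → push 34. Stack: [34]
LOAD_CONST → push 8. Stack: [34, 8]
BINARY_OP - → 34 - 8 = 26. Stack: [26]
STORE_FAST p → p=26. Stack: []
LOAD_CONST → push 3. Stack: [3]
LOAD_FAST w → push 86. Stack: [3, 86]
BINARY_OP + → 3 + 86 = 89. Stack: [89]
LOAD_FAST p → push 26. Stack: [89, 26]
BINARY_OP + → 89 + 26 = 115. Stack: [115]
STORE_FAST n → n=115. Stack: []
LOAD_FAST n → push 115. Stack: [115]
RETURN_VALUE → return 115.

115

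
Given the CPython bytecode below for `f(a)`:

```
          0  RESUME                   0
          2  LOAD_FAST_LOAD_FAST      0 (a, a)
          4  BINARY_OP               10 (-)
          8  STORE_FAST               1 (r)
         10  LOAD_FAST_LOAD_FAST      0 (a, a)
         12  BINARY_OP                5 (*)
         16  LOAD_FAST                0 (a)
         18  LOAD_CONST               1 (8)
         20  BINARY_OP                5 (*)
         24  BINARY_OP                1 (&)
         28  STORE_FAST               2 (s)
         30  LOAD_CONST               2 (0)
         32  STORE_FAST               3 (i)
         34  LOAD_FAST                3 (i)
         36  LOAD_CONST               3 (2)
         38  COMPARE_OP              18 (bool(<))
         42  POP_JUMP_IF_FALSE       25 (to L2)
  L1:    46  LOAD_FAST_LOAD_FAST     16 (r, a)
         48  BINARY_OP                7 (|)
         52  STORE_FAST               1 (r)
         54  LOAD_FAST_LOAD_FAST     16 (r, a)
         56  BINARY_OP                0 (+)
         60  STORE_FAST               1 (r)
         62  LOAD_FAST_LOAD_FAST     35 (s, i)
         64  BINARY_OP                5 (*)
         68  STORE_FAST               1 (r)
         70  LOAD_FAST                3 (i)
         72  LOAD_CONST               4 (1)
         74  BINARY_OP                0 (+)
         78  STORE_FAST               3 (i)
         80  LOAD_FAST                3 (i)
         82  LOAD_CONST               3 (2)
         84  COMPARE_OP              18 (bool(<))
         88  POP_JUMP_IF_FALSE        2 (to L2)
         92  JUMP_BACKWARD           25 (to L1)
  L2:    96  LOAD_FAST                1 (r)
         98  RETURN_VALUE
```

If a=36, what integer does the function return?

256

LOAD_FAST_LOAD_FAST a,a → push 36,36. Stack: [36, 36]
BINARY_OP - → 36 - 36 = 0. Stack: [0]
STORE_FAST r → r=0. Stack: []
LOAD_FAST_LOAD_FAST a,a → push 36,36. Stack: [36, 36]
BINARY_OP * → 36 * 36 = 1296. Stack: [1296]
LOAD_FAST a → push 36. Stack: [1296, 36]
LOAD_CONST → push 8. Stack: [1296, 36, 8]
BINARY_OP * → 36 * 8 = 288. Stack: [1296, 288]
BINARY_OP & → 1296 & 288 = 256. Stack: [256]
STORE_FAST s → s=256. Stack: []
LOAD_CONST → push 0. Stack: [0]
STORE_FAST i → i=0. Stack: []
LOAD_FAST i → push 0. Stack: [0]
LOAD_CONST → push 2. Stack: [0, 2]
COMPARE_OP bool(<) → 0 vs 2 = True. Stack: [True]
POP_JUMP_IF_FALSE → pop True; no jump. Stack: []
LOAD_FAST_LOAD_FAST r,a → push 0,36. Stack: [0, 36]
BINARY_OP | → 0 | 36 = 36. Stack: [36]
STORE_FAST r → r=36. Stack: []
LOAD_FAST_LOAD_FAST r,a → push 36,36. Stack: [36, 36]
BINARY_OP + → 36 + 36 = 72. Stack: [72]
STORE_FAST r → r=72. Stack: []
LOAD_FAST_LOAD_FAST s,i → push 256,0. Stack: [256, 0]
BINARY_OP * → 256 * 0 = 0. Stack: [0]
STORE_FAST r → r=0. Stack: []
LOAD_FAST i → push 0. Stack: [0]
LOAD_CONST → push 1. Stack: [0, 1]
BINARY_OP + → 0 + 1 = 1. Stack: [1]
STORE_FAST i → i=1. Stack: []
LOAD_FAST i → push 1. Stack: [1]
LOAD_CONST → push 2. Stack: [1, 2]
COMPARE_OP bool(<) → 1 vs 2 = True. Stack: [True]
POP_JUMP_IF_FALSE → pop True; no jump. Stack: []
LOAD_FAST_LOAD_FAST r,a → push 0,36. Stack: [0, 36]
BINARY_OP | → 0 | 36 = 36. Stack: [36]
STORE_FAST r → r=36. Stack: []
LOAD_FAST_LOAD_FAST r,a → push 36,36. Stack: [36, 36]
BINARY_OP + → 36 + 36 = 72. Stack: [72]
STORE_FAST r → r=72. Stack: []
LOAD_FAST_LOAD_FAST s,i → push 256,1. Stack: [256, 1]
BINARY_OP * → 256 * 1 = 256. Stack: [256]
STORE_FAST r → r=256. Stack: []
LOAD_FAST i → push 1. Stack: [1]
LOAD_CONST → push 1. Stack: [1, 1]
BINARY_OP + → 1 + 1 = 2. Stack: [2]
STORE_FAST i → i=2. Stack: []
LOAD_FAST i → push 2. Stack: [2]
LOAD_CONST → push 2. Stack: [2, 2]
COMPARE_OP bool(<) → 2 vs 2 = False. Stack: [False]
POP_JUMP_IF_FALSE → pop False; jump. Stack: []
LOAD_FAST r → push 256. Stack: [256]
RETURN_VALUE → return 256.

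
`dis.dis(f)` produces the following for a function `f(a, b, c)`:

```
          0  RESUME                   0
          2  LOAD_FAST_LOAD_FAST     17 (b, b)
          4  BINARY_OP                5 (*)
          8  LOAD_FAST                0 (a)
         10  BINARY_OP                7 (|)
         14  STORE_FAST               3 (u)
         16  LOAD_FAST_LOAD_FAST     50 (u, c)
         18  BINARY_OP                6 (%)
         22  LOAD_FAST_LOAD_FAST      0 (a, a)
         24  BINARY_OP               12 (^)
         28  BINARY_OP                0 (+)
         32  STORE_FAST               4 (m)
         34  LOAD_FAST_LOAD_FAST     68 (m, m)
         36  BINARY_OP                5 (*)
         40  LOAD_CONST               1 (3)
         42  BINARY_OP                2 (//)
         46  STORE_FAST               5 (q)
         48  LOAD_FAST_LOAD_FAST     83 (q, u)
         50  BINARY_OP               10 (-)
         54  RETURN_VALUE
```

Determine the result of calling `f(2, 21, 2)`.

LOAD_FAST_LOAD_FAST b,b → push 21,21. Stack: [21, 21]
BINARY_OP * → 21 * 21 = 441. Stack: [441]
LOAD_FAST a → push 2. Stack: [441, 2]
BINARY_OP | → 441 | 2 = 443. Stack: [443]
STORE_FAST u → u=443. Stack: []
LOAD_FAST_LOAD_FAST u,c → push 443,2. Stack: [443, 2]
BINARY_OP % → 443 % 2 = 1. Stack: [1]
LOAD_FAST_LOAD_FAST a,a → push 2,2. Stack: [1, 2, 2]
BINARY_OP ^ → 2 ^ 2 = 0. Stack: [1, 0]
BINARY_OP + → 1 + 0 = 1. Stack: [1]
STORE_FAST m → m=1. Stack: []
LOAD_FAST_LOAD_FAST m,m → push 1,1. Stack: [1, 1]
BINARY_OP * → 1 * 1 = 1. Stack: [1]
LOAD_CONST → push 3. Stack: [1, 3]
BINARY_OP // → 1 // 3 = 0. Stack: [0]
STORE_FAST q → q=0. Stack: []
LOAD_FAST_LOAD_FAST q,u → push 0,443. Stack: [0, 443]
BINARY_OP - → 0 - 443 = -443. Stack: [-443]
RETURN_VALUE → return -443.

-443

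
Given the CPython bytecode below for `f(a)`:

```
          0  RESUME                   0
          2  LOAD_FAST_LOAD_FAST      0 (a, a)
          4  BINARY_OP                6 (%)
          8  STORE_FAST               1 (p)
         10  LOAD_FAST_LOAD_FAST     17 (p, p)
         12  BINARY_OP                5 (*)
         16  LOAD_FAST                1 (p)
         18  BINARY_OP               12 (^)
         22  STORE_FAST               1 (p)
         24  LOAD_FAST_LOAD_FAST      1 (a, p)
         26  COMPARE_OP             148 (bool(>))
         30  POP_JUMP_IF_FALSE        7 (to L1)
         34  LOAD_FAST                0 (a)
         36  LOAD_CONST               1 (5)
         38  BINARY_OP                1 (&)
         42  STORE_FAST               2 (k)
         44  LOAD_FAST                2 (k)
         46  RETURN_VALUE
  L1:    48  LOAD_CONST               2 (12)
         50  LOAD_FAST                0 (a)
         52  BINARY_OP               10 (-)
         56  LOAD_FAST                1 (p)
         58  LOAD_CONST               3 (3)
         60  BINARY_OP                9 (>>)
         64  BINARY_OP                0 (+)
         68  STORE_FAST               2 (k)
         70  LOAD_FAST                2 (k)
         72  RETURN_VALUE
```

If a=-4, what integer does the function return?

16

LOAD_FAST_LOAD_FAST a,a → push -4,-4. Stack: [-4, -4]
BINARY_OP % → -4 % -4 = 0. Stack: [0]
STORE_FAST p → p=0. Stack: []
LOAD_FAST_LOAD_FAST p,p → push 0,0. Stack: [0, 0]
BINARY_OP * → 0 * 0 = 0. Stack: [0]
LOAD_FAST p → push 0. Stack: [0, 0]
BINARY_OP ^ → 0 ^ 0 = 0. Stack: [0]
STORE_FAST p → p=0. Stack: []
LOAD_FAST_LOAD_FAST a,p → push -4,0. Stack: [-4, 0]
COMPARE_OP bool(>) → -4 vs 0 = False. Stack: [False]
POP_JUMP_IF_FALSE → pop False; jump. Stack: []
LOAD_CONST → push 12. Stack: [12]
LOAD_FAST a → push -4. Stack: [12, -4]
BINARY_OP - → 12 - -4 = 16. Stack: [16]
LOAD_FAST p → push 0. Stack: [16, 0]
LOAD_CONST → push 3. Stack: [16, 0, 3]
BINARY_OP >> → 0 >> 3 = 0. Stack: [16, 0]
BINARY_OP + → 16 + 0 = 16. Stack: [16]
STORE_FAST k → k=16. Stack: []
LOAD_FAST k → push 16. Stack: [16]
RETURN_VALUE → return 16.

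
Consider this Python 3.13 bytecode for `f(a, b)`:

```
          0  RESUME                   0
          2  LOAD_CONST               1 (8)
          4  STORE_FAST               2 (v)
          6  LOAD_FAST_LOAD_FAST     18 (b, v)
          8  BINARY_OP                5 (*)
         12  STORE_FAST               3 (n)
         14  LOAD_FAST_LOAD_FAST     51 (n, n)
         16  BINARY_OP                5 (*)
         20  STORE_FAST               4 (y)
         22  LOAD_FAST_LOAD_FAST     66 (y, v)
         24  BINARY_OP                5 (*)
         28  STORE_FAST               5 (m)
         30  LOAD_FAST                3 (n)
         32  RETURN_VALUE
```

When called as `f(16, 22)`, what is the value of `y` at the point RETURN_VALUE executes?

LOAD_CONST → push 8. Stack: [8]
STORE_FAST v → v=8. Stack: []
LOAD_FAST_LOAD_FAST b,v → push 22,8. Stack: [22, 8]
BINARY_OP * → 22 * 8 = 176. Stack: [176]
STORE_FAST n → n=176. Stack: []
LOAD_FAST_LOAD_FAST n,n → push 176,176. Stack: [176, 176]
BINARY_OP * → 176 * 176 = 30976. Stack: [30976]
STORE_FAST y → y=30976. Stack: []
LOAD_FAST_LOAD_FAST y,v → push 30976,8. Stack: [30976, 8]
BINARY_OP * → 30976 * 8 = 247808. Stack: [247808]
STORE_FAST m → m=247808. Stack: []
LOAD_FAST n → push 176. Stack: [176]
RETURN_VALUE → return 176.

30976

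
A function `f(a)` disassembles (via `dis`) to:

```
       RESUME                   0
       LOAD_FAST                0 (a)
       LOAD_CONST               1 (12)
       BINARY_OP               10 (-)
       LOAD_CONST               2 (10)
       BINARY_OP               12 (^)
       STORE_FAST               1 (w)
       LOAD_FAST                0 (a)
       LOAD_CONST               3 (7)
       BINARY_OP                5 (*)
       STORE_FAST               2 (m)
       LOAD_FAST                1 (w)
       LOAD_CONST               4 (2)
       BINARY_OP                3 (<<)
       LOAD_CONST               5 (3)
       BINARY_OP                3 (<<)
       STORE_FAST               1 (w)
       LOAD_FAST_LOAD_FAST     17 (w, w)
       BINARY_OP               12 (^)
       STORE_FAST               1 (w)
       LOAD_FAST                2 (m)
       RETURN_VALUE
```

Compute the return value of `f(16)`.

LOAD_FAST a → push 16. Stack: [16]
LOAD_CONST → push 12. Stack: [16, 12]
BINARY_OP - → 16 - 12 = 4. Stack: [4]
LOAD_CONST → push 10. Stack: [4, 10]
BINARY_OP ^ → 4 ^ 10 = 14. Stack: [14]
STORE_FAST w → w=14. Stack: []
LOAD_FAST a → push 16. Stack: [16]
LOAD_CONST → push 7. Stack: [16, 7]
BINARY_OP * → 16 * 7 = 112. Stack: [112]
STORE_FAST m → m=112. Stack: []
LOAD_FAST w → push 14. Stack: [14]
LOAD_CONST → push 2. Stack: [14, 2]
BINARY_OP << → 14 << 2 = 56. Stack: [56]
LOAD_CONST → push 3. Stack: [56, 3]
BINARY_OP << → 56 << 3 = 448. Stack: [448]
STORE_FAST w → w=448. Stack: []
LOAD_FAST_LOAD_FAST w,w → push 448,448. Stack: [448, 448]
BINARY_OP ^ → 448 ^ 448 = 0. Stack: [0]
STORE_FAST w → w=0. Stack: []
LOAD_FAST m → push 112. Stack: [112]
RETURN_VALUE → return 112.

112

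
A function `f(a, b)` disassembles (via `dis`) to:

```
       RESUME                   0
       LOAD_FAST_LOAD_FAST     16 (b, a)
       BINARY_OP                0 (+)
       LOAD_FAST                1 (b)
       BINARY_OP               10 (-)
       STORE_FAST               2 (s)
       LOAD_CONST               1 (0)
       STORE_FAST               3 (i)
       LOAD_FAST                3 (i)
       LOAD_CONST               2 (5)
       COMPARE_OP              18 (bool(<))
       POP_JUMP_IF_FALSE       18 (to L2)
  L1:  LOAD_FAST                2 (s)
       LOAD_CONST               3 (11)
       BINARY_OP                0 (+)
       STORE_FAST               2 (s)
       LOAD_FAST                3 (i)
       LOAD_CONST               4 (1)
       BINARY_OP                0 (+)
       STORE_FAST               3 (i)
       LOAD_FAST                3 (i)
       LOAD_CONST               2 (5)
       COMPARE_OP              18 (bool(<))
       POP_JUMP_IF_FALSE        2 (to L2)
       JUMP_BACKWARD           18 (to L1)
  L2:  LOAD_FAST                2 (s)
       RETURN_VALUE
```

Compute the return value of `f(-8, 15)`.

LOAD_FAST_LOAD_FAST b,a → push 15,-8
BINARY_OP + → 15 + -8 = 7
LOAD_FAST b → push 15
BINARY_OP - → 7 - 15 = -8
STORE_FAST s → s=-8
LOAD_CONST → push 0
STORE_FAST i → i=0
LOAD_FAST i → push 0
LOAD_CONST → push 5
COMPARE_OP bool(<) → 0 vs 5 = True
POP_JUMP_IF_FALSE → pop True; no jump
LOAD_FAST s → push -8
LOAD_CONST → push 11
BINARY_OP + → -8 + 11 = 3
STORE_FAST s → s=3
LOAD_FAST i → push 0
LOAD_CONST → push 1
BINARY_OP + → 0 + 1 = 1
STORE_FAST i → i=1
LOAD_FAST i → push 1
LOAD_CONST → push 5
COMPARE_OP bool(<) → 1 vs 5 = True
POP_JUMP_IF_FALSE → pop True; no jump
LOAD_FAST s → push 3
LOAD_CONST → push 11
BINARY_OP + → 3 + 11 = 14
STORE_FAST s → s=14
LOAD_FAST i → push 1
LOAD_CONST → push 1
BINARY_OP + → 1 + 1 = 2
STORE_FAST i → i=2
LOAD_FAST i → push 2
LOAD_CONST → push 5
COMPARE_OP bool(<) → 2 vs 5 = True
POP_JUMP_IF_FALSE → pop True; no jump
LOAD_FAST s → push 14
LOAD_CONST → push 11
BINARY_OP + → 14 + 11 = 25
STORE_FAST s → s=25
LOAD_FAST i → push 2
LOAD_CONST → push 1
BINARY_OP + → 2 + 1 = 3
STORE_FAST i → i=3
LOAD_FAST i → push 3
LOAD_CONST → push 5
COMPARE_OP bool(<) → 3 vs 5 = True
POP_JUMP_IF_FALSE → pop True; no jump
LOAD_FAST s → push 25
LOAD_CONST → push 11
BINARY_OP + → 25 + 11 = 36
STORE_FAST s → s=36
LOAD_FAST i → push 3
LOAD_CONST → push 1
BINARY_OP + → 3 + 1 = 4
STORE_FAST i → i=4
LOAD_FAST i → push 4
LOAD_CONST → push 5
COMPARE_OP bool(<) → 4 vs 5 = True
POP_JUMP_IF_FALSE → pop True; no jump
LOAD_FAST s → push 36
LOAD_CONST → push 11
BINARY_OP + → 36 + 11 = 47
STORE_FAST s → s=47
LOAD_FAST i → push 4
LOAD_CONST → push 1
BINARY_OP + → 4 + 1 = 5
STORE_FAST i → i=5
LOAD_FAST i → push 5
LOAD_CONST → push 5
COMPARE_OP bool(<) → 5 vs 5 = False
POP_JUMP_IF_FALSE → pop False; jump
LOAD_FAST s → push 47
RETURN_VALUE → return 47.

47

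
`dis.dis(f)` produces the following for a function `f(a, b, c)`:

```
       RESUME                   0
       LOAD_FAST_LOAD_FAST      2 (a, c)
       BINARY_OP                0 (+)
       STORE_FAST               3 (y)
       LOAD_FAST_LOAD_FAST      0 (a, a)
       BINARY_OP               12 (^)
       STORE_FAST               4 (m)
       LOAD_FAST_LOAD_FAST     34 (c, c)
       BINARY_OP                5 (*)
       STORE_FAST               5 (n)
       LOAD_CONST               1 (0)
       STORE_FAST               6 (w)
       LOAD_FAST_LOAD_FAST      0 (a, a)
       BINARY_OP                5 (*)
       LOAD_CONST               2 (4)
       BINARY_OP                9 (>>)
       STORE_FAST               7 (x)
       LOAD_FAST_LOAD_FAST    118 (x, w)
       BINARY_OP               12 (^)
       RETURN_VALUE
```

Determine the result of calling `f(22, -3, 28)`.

LOAD_FAST_LOAD_FAST a,c → push 22,28. Stack: [22, 28]
BINARY_OP + → 22 + 28 = 50. Stack: [50]
STORE_FAST y → y=50. Stack: []
LOAD_FAST_LOAD_FAST a,a → push 22,22. Stack: [22, 22]
BINARY_OP ^ → 22 ^ 22 = 0. Stack: [0]
STORE_FAST m → m=0. Stack: []
LOAD_FAST_LOAD_FAST c,c → push 28,28. Stack: [28, 28]
BINARY_OP * → 28 * 28 = 784. Stack: [784]
STORE_FAST n → n=784. Stack: []
LOAD_CONST → push 0. Stack: [0]
STORE_FAST w → w=0. Stack: []
LOAD_FAST_LOAD_FAST a,a → push 22,22. Stack: [22, 22]
BINARY_OP * → 22 * 22 = 484. Stack: [484]
LOAD_CONST → push 4. Stack: [484, 4]
BINARY_OP >> → 484 >> 4 = 30. Stack: [30]
STORE_FAST x → x=30. Stack: []
LOAD_FAST_LOAD_FAST x,w → push 30,0. Stack: [30, 0]
BINARY_OP ^ → 30 ^ 0 = 30. Stack: [30]
RETURN_VALUE → return 30.

30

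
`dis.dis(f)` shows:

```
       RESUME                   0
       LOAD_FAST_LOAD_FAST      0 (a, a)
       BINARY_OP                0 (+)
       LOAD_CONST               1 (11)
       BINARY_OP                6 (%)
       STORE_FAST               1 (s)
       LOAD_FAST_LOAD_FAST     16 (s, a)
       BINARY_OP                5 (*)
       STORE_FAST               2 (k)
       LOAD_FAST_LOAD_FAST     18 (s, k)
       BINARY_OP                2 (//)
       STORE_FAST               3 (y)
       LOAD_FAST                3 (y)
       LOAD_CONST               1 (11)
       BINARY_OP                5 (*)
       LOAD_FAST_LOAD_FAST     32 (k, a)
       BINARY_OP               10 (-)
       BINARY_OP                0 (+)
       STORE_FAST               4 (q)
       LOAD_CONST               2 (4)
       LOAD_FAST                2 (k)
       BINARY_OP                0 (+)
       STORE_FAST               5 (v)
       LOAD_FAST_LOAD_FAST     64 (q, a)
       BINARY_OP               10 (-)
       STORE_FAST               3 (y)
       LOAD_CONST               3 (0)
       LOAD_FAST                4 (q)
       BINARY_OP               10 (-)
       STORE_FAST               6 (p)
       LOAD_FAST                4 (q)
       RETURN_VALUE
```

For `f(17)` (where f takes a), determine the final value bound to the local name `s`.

LOAD_FAST_LOAD_FAST a,a → push 17,17. Stack: [17, 17]
BINARY_OP + → 17 + 17 = 34. Stack: [34]
LOAD_CONST → push 11. Stack: [34, 11]
BINARY_OP % → 34 % 11 = 1. Stack: [1]
STORE_FAST s → s=1. Stack: []
LOAD_FAST_LOAD_FAST s,a → push 1,17. Stack: [1, 17]
BINARY_OP * → 1 * 17 = 17. Stack: [17]
STORE_FAST k → k=17. Stack: []
LOAD_FAST_LOAD_FAST s,k → push 1,17. Stack: [1, 17]
BINARY_OP // → 1 // 17 = 0. Stack: [0]
STORE_FAST y → y=0. Stack: []
LOAD_FAST y → push 0. Stack: [0]
LOAD_CONST → push 11. Stack: [0, 11]
BINARY_OP * → 0 * 11 = 0. Stack: [0]
LOAD_FAST_LOAD_FAST k,a → push 17,17. Stack: [0, 17, 17]
BINARY_OP - → 17 - 17 = 0. Stack: [0, 0]
BINARY_OP + → 0 + 0 = 0. Stack: [0]
STORE_FAST q → q=0. Stack: []
LOAD_CONST → push 4. Stack: [4]
LOAD_FAST k → push 17. Stack: [4, 17]
BINARY_OP + → 4 + 17 = 21. Stack: [21]
STORE_FAST v → v=21. Stack: []
LOAD_FAST_LOAD_FAST q,a → push 0,17. Stack: [0, 17]
BINARY_OP - → 0 - 17 = -17. Stack: [-17]
STORE_FAST y → y=-17. Stack: []
LOAD_CONST → push 0. Stack: [0]
LOAD_FAST q → push 0. Stack: [0, 0]
BINARY_OP - → 0 - 0 = 0. Stack: [0]
STORE_FAST p → p=0. Stack: []
LOAD_FAST q → push 0. Stack: [0]
RETURN_VALUE → return 0.

1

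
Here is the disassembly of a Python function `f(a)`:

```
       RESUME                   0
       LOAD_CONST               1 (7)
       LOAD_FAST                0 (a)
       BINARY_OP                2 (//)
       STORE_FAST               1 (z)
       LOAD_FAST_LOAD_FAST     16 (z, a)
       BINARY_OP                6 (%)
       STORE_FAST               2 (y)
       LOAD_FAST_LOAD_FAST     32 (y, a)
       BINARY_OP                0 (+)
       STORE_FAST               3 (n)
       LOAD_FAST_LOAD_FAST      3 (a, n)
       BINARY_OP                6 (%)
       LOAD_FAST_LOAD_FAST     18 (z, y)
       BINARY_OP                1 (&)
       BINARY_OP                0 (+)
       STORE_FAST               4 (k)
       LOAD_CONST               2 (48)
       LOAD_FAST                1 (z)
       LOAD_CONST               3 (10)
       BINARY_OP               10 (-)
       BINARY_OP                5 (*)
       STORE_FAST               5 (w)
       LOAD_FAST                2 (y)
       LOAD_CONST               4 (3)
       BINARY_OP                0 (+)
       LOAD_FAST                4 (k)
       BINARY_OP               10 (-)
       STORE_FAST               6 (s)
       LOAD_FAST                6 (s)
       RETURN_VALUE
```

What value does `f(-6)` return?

9

LOAD_CONST → push 7. Stack: [7]
LOAD_FAST a → push -6. Stack: [7, -6]
BINARY_OP // → 7 // -6 = -2. Stack: [-2]
STORE_FAST z → z=-2. Stack: []
LOAD_FAST_LOAD_FAST z,a → push -2,-6. Stack: [-2, -6]
BINARY_OP % → -2 % -6 = -2. Stack: [-2]
STORE_FAST y → y=-2. Stack: []
LOAD_FAST_LOAD_FAST y,a → push -2,-6. Stack: [-2, -6]
BINARY_OP + → -2 + -6 = -8. Stack: [-8]
STORE_FAST n → n=-8. Stack: []
LOAD_FAST_LOAD_FAST a,n → push -6,-8. Stack: [-6, -8]
BINARY_OP % → -6 % -8 = -6. Stack: [-6]
LOAD_FAST_LOAD_FAST z,y → push -2,-2. Stack: [-6, -2, -2]
BINARY_OP & → -2 & -2 = -2. Stack: [-6, -2]
BINARY_OP + → -6 + -2 = -8. Stack: [-8]
STORE_FAST k → k=-8. Stack: []
LOAD_CONST → push 48. Stack: [48]
LOAD_FAST z → push -2. Stack: [48, -2]
LOAD_CONST → push 10. Stack: [48, -2, 10]
BINARY_OP - → -2 - 10 = -12. Stack: [48, -12]
BINARY_OP * → 48 * -12 = -576. Stack: [-576]
STORE_FAST w → w=-576. Stack: []
LOAD_FAST y → push -2. Stack: [-2]
LOAD_CONST → push 3. Stack: [-2, 3]
BINARY_OP + → -2 + 3 = 1. Stack: [1]
LOAD_FAST k → push -8. Stack: [1, -8]
BINARY_OP - → 1 - -8 = 9. Stack: [9]
STORE_FAST s → s=9. Stack: []
LOAD_FAST s → push 9. Stack: [9]
RETURN_VALUE → return 9.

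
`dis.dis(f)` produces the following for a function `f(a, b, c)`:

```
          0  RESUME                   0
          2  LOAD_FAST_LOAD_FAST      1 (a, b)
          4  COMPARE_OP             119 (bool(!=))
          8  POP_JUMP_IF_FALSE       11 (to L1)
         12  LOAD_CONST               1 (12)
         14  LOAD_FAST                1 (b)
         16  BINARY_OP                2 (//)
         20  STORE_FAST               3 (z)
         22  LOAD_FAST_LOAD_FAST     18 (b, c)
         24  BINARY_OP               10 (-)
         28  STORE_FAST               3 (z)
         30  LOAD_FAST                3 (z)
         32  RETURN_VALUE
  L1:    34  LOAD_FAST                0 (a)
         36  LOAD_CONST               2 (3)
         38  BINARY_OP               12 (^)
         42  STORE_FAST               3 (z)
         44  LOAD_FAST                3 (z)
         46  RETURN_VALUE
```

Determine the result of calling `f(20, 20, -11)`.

23

LOAD_FAST_LOAD_FAST a,b → push 20,20. Stack: [20, 20]
COMPARE_OP bool(!=) → 20 vs 20 = False. Stack: [False]
POP_JUMP_IF_FALSE → pop False; jump. Stack: []
LOAD_FAST a → push 20. Stack: [20]
LOAD_CONST → push 3. Stack: [20, 3]
BINARY_OP ^ → 20 ^ 3 = 23. Stack: [23]
STORE_FAST z → z=23. Stack: []
LOAD_FAST z → push 23. Stack: [23]
RETURN_VALUE → return 23.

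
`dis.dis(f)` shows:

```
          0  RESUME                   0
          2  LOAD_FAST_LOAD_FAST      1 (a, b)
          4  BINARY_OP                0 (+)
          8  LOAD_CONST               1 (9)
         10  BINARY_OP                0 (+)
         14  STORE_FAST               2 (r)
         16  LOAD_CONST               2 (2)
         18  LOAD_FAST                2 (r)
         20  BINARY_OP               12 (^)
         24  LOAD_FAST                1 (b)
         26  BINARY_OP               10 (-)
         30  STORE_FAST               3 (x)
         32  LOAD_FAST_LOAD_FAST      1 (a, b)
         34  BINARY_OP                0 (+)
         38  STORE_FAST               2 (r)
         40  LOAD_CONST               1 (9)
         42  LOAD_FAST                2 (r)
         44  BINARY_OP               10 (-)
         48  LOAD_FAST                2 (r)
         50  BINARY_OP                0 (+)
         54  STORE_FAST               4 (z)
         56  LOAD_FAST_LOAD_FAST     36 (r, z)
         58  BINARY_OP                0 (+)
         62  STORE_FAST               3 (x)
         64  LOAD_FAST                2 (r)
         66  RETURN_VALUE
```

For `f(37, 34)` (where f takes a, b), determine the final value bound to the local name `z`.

LOAD_FAST_LOAD_FAST a,b → push 37,34. Stack: [37, 34]
BINARY_OP + → 37 + 34 = 71. Stack: [71]
LOAD_CONST → push 9. Stack: [71, 9]
BINARY_OP + → 71 + 9 = 80. Stack: [80]
STORE_FAST r → r=80. Stack: []
LOAD_CONST → push 2. Stack: [2]
LOAD_FAST r → push 80. Stack: [2, 80]
BINARY_OP ^ → 2 ^ 80 = 82. Stack: [82]
LOAD_FAST b → push 34. Stack: [82, 34]
BINARY_OP - → 82 - 34 = 48. Stack: [48]
STORE_FAST x → x=48. Stack: []
LOAD_FAST_LOAD_FAST a,b → push 37,34. Stack: [37, 34]
BINARY_OP + → 37 + 34 = 71. Stack: [71]
STORE_FAST r → r=71. Stack: []
LOAD_CONST → push 9. Stack: [9]
LOAD_FAST r → push 71. Stack: [9, 71]
BINARY_OP - → 9 - 71 = -62. Stack: [-62]
LOAD_FAST r → push 71. Stack: [-62, 71]
BINARY_OP + → -62 + 71 = 9. Stack: [9]
STORE_FAST z → z=9. Stack: []
LOAD_FAST_LOAD_FAST r,z → push 71,9. Stack: [71, 9]
BINARY_OP + → 71 + 9 = 80. Stack: [80]
STORE_FAST x → x=80. Stack: []
LOAD_FAST r → push 71. Stack: [71]
RETURN_VALUE → return 71.

9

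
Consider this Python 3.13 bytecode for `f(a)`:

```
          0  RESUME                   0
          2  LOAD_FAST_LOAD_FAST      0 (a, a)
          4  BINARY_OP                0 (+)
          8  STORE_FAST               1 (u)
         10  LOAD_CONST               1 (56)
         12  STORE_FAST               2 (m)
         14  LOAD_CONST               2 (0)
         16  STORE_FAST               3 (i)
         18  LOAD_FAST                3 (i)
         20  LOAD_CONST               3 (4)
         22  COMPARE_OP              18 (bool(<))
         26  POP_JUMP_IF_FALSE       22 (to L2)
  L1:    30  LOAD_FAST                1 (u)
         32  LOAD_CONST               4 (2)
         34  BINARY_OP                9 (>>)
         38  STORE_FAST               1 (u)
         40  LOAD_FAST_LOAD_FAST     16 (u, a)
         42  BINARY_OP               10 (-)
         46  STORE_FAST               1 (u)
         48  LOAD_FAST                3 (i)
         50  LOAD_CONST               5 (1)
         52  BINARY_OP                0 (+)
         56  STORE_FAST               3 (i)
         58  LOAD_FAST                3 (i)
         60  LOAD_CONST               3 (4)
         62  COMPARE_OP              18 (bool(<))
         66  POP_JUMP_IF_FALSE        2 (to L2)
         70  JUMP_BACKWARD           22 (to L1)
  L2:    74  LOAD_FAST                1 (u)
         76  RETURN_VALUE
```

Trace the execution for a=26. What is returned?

-35

LOAD_FAST_LOAD_FAST a,a → push 26,26
BINARY_OP + → 26 + 26 = 52
STORE_FAST u → u=52
LOAD_CONST → push 56
STORE_FAST m → m=56
LOAD_CONST → push 0
STORE_FAST i → i=0
LOAD_FAST i → push 0
LOAD_CONST → push 4
COMPARE_OP bool(<) → 0 vs 4 = True
POP_JUMP_IF_FALSE → pop True; no jump
LOAD_FAST u → push 52
LOAD_CONST → push 2
BINARY_OP >> → 52 >> 2 = 13
STORE_FAST u → u=13
LOAD_FAST_LOAD_FAST u,a → push 13,26
BINARY_OP - → 13 - 26 = -13
STORE_FAST u → u=-13
LOAD_FAST i → push 0
LOAD_CONST → push 1
BINARY_OP + → 0 + 1 = 1
STORE_FAST i → i=1
LOAD_FAST i → push 1
LOAD_CONST → push 4
COMPARE_OP bool(<) → 1 vs 4 = True
POP_JUMP_IF_FALSE → pop True; no jump
LOAD_FAST u → push -13
LOAD_CONST → push 2
BINARY_OP >> → -13 >> 2 = -4
STORE_FAST u → u=-4
LOAD_FAST_LOAD_FAST u,a → push -4,26
BINARY_OP - → -4 - 26 = -30
STORE_FAST u → u=-30
LOAD_FAST i → push 1
LOAD_CONST → push 1
BINARY_OP + → 1 + 1 = 2
STORE_FAST i → i=2
LOAD_FAST i → push 2
LOAD_CONST → push 4
COMPARE_OP bool(<) → 2 vs 4 = True
POP_JUMP_IF_FALSE → pop True; no jump
LOAD_FAST u → push -30
LOAD_CONST → push 2
BINARY_OP >> → -30 >> 2 = -8
STORE_FAST u → u=-8
LOAD_FAST_LOAD_FAST u,a → push -8,26
BINARY_OP - → -8 - 26 = -34
STORE_FAST u → u=-34
LOAD_FAST i → push 2
LOAD_CONST → push 1
BINARY_OP + → 2 + 1 = 3
STORE_FAST i → i=3
LOAD_FAST i → push 3
LOAD_CONST → push 4
COMPARE_OP bool(<) → 3 vs 4 = True
POP_JUMP_IF_FALSE → pop True; no jump
LOAD_FAST u → push -34
LOAD_CONST → push 2
BINARY_OP >> → -34 >> 2 = -9
STORE_FAST u → u=-9
LOAD_FAST_LOAD_FAST u,a → push -9,26
BINARY_OP - → -9 - 26 = -35
STORE_FAST u → u=-35
LOAD_FAST i → push 3
LOAD_CONST → push 1
BINARY_OP + → 3 + 1 = 4
STORE_FAST i → i=4
LOAD_FAST i → push 4
LOAD_CONST → push 4
COMPARE_OP bool(<) → 4 vs 4 = False
POP_JUMP_IF_FALSE → pop False; jump
LOAD_FAST u → push -35
RETURN_VALUE → return -35.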